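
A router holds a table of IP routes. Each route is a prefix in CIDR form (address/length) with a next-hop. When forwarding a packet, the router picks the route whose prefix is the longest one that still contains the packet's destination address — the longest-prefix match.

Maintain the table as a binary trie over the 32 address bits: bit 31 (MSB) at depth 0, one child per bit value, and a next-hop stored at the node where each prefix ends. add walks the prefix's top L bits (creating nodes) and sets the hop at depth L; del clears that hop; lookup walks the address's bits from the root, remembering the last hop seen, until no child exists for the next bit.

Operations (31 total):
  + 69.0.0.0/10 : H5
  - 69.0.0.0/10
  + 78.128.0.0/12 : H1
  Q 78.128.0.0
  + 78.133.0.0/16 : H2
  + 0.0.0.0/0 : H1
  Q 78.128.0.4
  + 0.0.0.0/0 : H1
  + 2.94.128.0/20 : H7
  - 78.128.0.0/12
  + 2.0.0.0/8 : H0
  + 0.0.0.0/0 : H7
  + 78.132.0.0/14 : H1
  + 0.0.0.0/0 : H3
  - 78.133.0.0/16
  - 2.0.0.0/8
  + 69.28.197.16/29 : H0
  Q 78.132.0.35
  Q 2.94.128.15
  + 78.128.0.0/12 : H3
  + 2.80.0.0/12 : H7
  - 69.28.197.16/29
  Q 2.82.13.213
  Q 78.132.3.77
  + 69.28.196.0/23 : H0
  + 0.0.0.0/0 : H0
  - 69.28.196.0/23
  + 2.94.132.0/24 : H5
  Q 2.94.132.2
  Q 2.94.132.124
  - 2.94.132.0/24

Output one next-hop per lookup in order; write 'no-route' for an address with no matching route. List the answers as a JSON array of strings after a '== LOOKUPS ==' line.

Trace:
  add 69.0.0.0/10 -> H5 at depth 10
  - 69.0.0.0/10 clear@10
  add 78.128.0.0/12 -> H1 at depth 12
  lookup 78.128.0.0: bits 010011101000 walk d0:-→d1:-→d2:-→d3:-→d4:-→d5:-→d6:-→d7:-→d8:-→d9:-→d10:-→d11:-→d12:H1 -> H1
  add 78.133.0.0/16 -> H2 at depth 16
  add 0.0.0.0/0 -> H1 at depth 0
  lookup 78.128.0.4: bits 0100111010000 walk d0:H1→d1:-→d2:-→d3:-→d4:-→d5:-→d6:-→d7:-→d8:-→d9:-→d10:-→d11:-→d12:H1→d13:- -> H1
  add 0.0.0.0/0 -> H1 at depth 0
  add 2.94.128.0/20 -> H7 at depth 20
  - 78.128.0.0/12 clear@12
  add 2.0.0.0/8 -> H0 at depth 8
  add 0.0.0.0/0 -> H7 at depth 0
  add 78.132.0.0/14 -> H1 at depth 14
  add 0.0.0.0/0 -> H3 at depth 0
  - 78.133.0.0/16 clear@16
  - 2.0.0.0/8 clear@8
  add 69.28.197.16/29 -> H0 at depth 29
  lookup 78.132.0.35: bits 010011101000010 walk d0:H3→d1:-→d2:-→d3:-→d4:-→d5:-→d6:-→d7:-→d8:-→d9:-→d10:-→d11:-→d12:-→d13:-→d14:H1→d15:- -> H1
  lookup 2.94.128.15: bits 00000010010111101000 walk d0:H3→d1:-→d2:-→d3:-→d4:-→d5:-→d6:-→d7:-→d8:-→d9:-→d10:-→d11:-→d12:-→d13:-→d14:-→d15:-→d16:-→d17:-→d18:-→d19:-→d20:H7 -> H7
  add 78.128.0.0/12 -> H3 at depth 12
  add 2.80.0.0/12 -> H7 at depth 12
  - 69.28.197.16/29 clear@29
  lookup 2.82.13.213: bits 000000100101 walk d0:H3→d1:-→d2:-→d3:-→d4:-→d5:-→d6:-→d7:-→d8:-→d9:-→d10:-→d11:-→d12:H7 -> H7
  lookup 78.132.3.77: bits 010011101000010 walk d0:H3→d1:-→d2:-→d3:-→d4:-→d5:-→d6:-→d7:-→d8:-→d9:-→d10:-→d11:-→d12:H3→d13:-→d14:H1→d15:- -> H1
  add 69.28.196.0/23 -> H0 at depth 23
  add 0.0.0.0/0 -> H0 at depth 0
  - 69.28.196.0/23 clear@23
  add 2.94.132.0/24 -> H5 at depth 24
  lookup 2.94.132.2: bits 000000100101111010000100 walk d0:H0→d1:-→d2:-→d3:-→d4:-→d5:-→d6:-→d7:-→d8:-→d9:-→d10:-→d11:-→d12:H7→d13:-→d14:-→d15:-→d16:-→d17:-→d18:-→d19:-→d20:H7→d21:-→d22:-→d23:-→d24:H5 -> H5
  lookup 2.94.132.124: bits 000000100101111010000100 walk d0:H0→d1:-→d2:-→d3:-→d4:-→d5:-→d6:-→d7:-→d8:-→d9:-→d10:-→d11:-→d12:H7→d13:-→d14:-→d15:-→d16:-→d17:-→d18:-→d19:-→d20:H7→d21:-→d22:-→d23:-→d24:H5 -> H5
  - 2.94.132.0/24 clear@24

== LOOKUPS ==
["H1","H1","H1","H7","H7","H1","H5","H5"]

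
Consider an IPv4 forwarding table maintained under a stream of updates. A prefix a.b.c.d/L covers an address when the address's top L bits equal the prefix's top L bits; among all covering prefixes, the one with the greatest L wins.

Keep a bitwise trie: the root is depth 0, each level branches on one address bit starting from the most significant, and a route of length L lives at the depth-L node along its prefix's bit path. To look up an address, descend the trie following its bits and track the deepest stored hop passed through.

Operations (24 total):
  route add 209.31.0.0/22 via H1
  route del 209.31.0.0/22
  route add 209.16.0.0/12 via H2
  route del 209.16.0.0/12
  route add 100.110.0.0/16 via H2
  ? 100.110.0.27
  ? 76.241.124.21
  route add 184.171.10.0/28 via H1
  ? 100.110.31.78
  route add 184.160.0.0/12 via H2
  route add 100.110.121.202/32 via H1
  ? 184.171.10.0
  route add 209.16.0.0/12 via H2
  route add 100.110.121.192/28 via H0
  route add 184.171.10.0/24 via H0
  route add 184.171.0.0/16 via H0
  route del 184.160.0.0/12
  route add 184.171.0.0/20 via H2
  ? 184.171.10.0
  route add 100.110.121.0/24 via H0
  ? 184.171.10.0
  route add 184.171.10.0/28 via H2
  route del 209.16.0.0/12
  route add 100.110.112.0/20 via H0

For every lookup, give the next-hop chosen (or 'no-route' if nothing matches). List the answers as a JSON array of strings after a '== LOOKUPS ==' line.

Trace:
  + 209.31.0.0/22 (H1) depth=22
  del 209.31.0.0/22 (clear depth 22)
  + 209.16.0.0/12 (H2) depth=12
  del 209.16.0.0/12 (clear depth 12)
  + 100.110.0.0/16 (H2) depth=16
  Q 100.110.0.27: descend 0110010001101110 ; hops seen [H2] ; pick H2
  Q 76.241.124.21: descend 01 ; hops seen [∅] ; pick no-route
  + 184.171.10.0/28 (H1) depth=28
  Q 100.110.31.78: descend 0110010001101110 ; hops seen [H2] ; pick H2
  + 184.160.0.0/12 (H2) depth=12
  + 100.110.121.202/32 (H1) depth=32
  Q 184.171.10.0: descend 1011100010101011000010100000 ; hops seen [H2,H1] ; pick H1
  + 209.16.0.0/12 (H2) depth=12
  + 100.110.121.192/28 (H0) depth=28
  + 184.171.10.0/24 (H0) depth=24
  + 184.171.0.0/16 (H0) depth=16
  del 184.160.0.0/12 (clear depth 12)
  + 184.171.0.0/20 (H2) depth=20
  Q 184.171.10.0: descend 1011100010101011000010100000 ; hops seen [H0,H2,H0,H1] ; pick H1
  + 100.110.121.0/24 (H0) depth=24
  Q 184.171.10.0: descend 1011100010101011000010100000 ; hops seen [H0,H2,H0,H1] ; pick H1
  + 184.171.10.0/28 (H2) depth=28
  del 209.16.0.0/12 (clear depth 12)
  + 100.110.112.0/20 (H0) depth=20

== LOOKUPS ==
["H2","no-route","H2","H1","H1","H1"]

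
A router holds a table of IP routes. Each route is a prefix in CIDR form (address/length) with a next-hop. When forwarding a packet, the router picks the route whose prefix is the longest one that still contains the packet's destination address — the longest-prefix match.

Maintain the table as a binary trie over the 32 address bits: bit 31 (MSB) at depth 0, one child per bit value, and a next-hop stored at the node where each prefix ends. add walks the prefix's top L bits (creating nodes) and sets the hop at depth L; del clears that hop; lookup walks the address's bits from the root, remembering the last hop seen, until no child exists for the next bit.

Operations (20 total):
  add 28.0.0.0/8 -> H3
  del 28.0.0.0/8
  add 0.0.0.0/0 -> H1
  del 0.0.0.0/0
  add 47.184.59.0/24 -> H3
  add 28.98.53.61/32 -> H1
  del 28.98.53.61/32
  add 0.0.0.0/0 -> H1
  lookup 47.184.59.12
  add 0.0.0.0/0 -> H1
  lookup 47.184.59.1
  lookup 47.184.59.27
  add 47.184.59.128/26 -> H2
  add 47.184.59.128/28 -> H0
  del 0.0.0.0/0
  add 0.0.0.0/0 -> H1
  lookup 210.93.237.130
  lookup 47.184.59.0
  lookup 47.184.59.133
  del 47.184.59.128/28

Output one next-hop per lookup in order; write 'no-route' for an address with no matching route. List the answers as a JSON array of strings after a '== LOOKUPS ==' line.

Process each operation:
  + 28.0.0.0/8 (H3) depth=8
  del 28.0.0.0/8 (clear depth 8)
  + 0.0.0.0/0 (H1) depth=0
  del 0.0.0.0/0 (clear depth 0)
  + 47.184.59.0/24 (H3) depth=24
  + 28.98.53.61/32 (H1) depth=32
  del 28.98.53.61/32 (clear depth 32)
  + 0.0.0.0/0 (H1) depth=0
  lookup 47.184.59.12: bits 001011111011100000111011 walk d0:H1→d1:-→d2:-→d3:-→d4:-→d5:-→d6:-→d7:-→d8:-→d9:-→d10:-→d11:-→d12:-→d13:-→d14:-→d15:-→d16:-→d17:-→d18:-→d19:-→d20:-→d21:-→d22:-→d23:-→d24:H3 -> H3
  + 0.0.0.0/0 (H1) depth=0
  lookup 47.184.59.1: bits 001011111011100000111011 walk d0:H1→d1:-→d2:-→d3:-→d4:-→d5:-→d6:-→d7:-→d8:-→d9:-→d10:-→d11:-→d12:-→d13:-→d14:-→d15:-→d16:-→d17:-→d18:-→d19:-→d20:-→d21:-→d22:-→d23:-→d24:H3 -> H3
  lookup 47.184.59.27: bits 001011111011100000111011 walk d0:H1→d1:-→d2:-→d3:-→d4:-→d5:-→d6:-→d7:-→d8:-→d9:-→d10:-→d11:-→d12:-→d13:-→d14:-→d15:-→d16:-→d17:-→d18:-→d19:-→d20:-→d21:-→d22:-→d23:-→d24:H3 -> H3
  + 47.184.59.128/26 (H2) depth=26
  + 47.184.59.128/28 (H0) depth=28
  del 0.0.0.0/0 (clear depth 0)
  + 0.0.0.0/0 (H1) depth=0
  lookup 210.93.237.130: bits ε walk d0:H1 -> H1
  lookup 47.184.59.0: bits 001011111011100000111011 walk d0:H1→d1:-→d2:-→d3:-→d4:-→d5:-→d6:-→d7:-→d8:-→d9:-→d10:-→d11:-→d12:-→d13:-→d14:-→d15:-→d16:-→d17:-→d18:-→d19:-→d20:-→d21:-→d22:-→d23:-→d24:H3 -> H3
  lookup 47.184.59.133: bits 0010111110111000001110111000 walk d0:H1→d1:-→d2:-→d3:-→d4:-→d5:-→d6:-→d7:-→d8:-→d9:-→d10:-→d11:-→d12:-→d13:-→d14:-→d15:-→d16:-→d17:-→d18:-→d19:-→d20:-→d21:-→d22:-→d23:-→d24:H3→d25:-→d26:H2→d27:-→d28:H0 -> H0
  del 47.184.59.128/28 (clear depth 28)

== LOOKUPS ==
["H3","H3","H3","H1","H3","H0"]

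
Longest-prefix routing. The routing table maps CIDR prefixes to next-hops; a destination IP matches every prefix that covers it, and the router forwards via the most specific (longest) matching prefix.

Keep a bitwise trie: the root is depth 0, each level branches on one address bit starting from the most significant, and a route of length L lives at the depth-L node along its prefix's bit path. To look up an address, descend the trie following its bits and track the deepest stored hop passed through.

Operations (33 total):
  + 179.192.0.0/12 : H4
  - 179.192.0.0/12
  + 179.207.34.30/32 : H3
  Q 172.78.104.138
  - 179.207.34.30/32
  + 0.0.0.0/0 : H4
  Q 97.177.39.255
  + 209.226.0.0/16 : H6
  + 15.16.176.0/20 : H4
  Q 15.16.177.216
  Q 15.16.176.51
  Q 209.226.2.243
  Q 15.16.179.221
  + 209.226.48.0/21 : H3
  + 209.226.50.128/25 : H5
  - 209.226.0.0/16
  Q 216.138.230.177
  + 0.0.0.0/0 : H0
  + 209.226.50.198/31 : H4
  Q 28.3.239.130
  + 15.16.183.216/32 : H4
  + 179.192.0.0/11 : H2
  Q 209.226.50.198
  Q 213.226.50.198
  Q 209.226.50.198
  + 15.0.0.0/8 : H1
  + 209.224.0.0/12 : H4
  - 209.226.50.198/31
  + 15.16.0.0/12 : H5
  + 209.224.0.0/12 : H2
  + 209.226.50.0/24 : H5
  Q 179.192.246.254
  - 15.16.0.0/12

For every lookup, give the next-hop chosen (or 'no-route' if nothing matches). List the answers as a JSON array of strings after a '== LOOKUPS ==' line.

Apply in order:
  add 179.192.0.0/12 -> H4 at depth 12
  - 179.192.0.0/12 clear@12
  add 179.207.34.30/32 -> H3 at depth 32
  ? 172.78.104.138  path d0:-→d1:-→d2:-→d3:-  best=no-route
  - 179.207.34.30/32 clear@32
  add 0.0.0.0/0 -> H4 at depth 0
  ? 97.177.39.255  path d0:H4  best=H4
  add 209.226.0.0/16 -> H6 at depth 16
  add 15.16.176.0/20 -> H4 at depth 20
  ? 15.16.177.216  path d0:H4→d1:-→d2:-→d3:-→d4:-→d5:-→d6:-→d7:-→d8:-→d9:-→d10:-→d11:-→d12:-→d13:-→d14:-→d15:-→d16:-→d17:-→d18:-→d19:-→d20:H4  best=H4
  ? 15.16.176.51  path d0:H4→d1:-→d2:-→d3:-→d4:-→d5:-→d6:-→d7:-→d8:-→d9:-→d10:-→d11:-→d12:-→d13:-→d14:-→d15:-→d16:-→d17:-→d18:-→d19:-→d20:H4  best=H4
  ? 209.226.2.243  path d0:H4→d1:-→d2:-→d3:-→d4:-→d5:-→d6:-→d7:-→d8:-→d9:-→d10:-→d11:-→d12:-→d13:-→d14:-→d15:-→d16:H6  best=H6
  ? 15.16.179.221  path d0:H4→d1:-→d2:-→d3:-→d4:-→d5:-→d6:-→d7:-→d8:-→d9:-→d10:-→d11:-→d12:-→d13:-→d14:-→d15:-→d16:-→d17:-→d18:-→d19:-→d20:H4  best=H4
  add 209.226.48.0/21 -> H3 at depth 21
  add 209.226.50.128/25 -> H5 at depth 25
  - 209.226.0.0/16 clear@16
  ? 216.138.230.177  path d0:H4→d1:-→d2:-→d3:-→d4:-  best=H4
  add 0.0.0.0/0 -> H0 at depth 0
  add 209.226.50.198/31 -> H4 at depth 31
  ? 28.3.239.130  path d0:H0→d1:-→d2:-→d3:-  best=H0
  add 15.16.183.216/32 -> H4 at depth 32
  add 179.192.0.0/11 -> H2 at depth 11
  ? 209.226.50.198  path d0:H0→d1:-→d2:-→d3:-→d4:-→d5:-→d6:-→d7:-→d8:-→d9:-→d10:-→d11:-→d12:-→d13:-→d14:-→d15:-→d16:-→d17:-→d18:-→d19:-→d20:-→d21:H3→d22:-→d23:-→d24:-→d25:H5→d26:-→d27:-→d28:-→d29:-→d30:-→d31:H4  best=H4
  ? 213.226.50.198  path d0:H0→d1:-→d2:-→d3:-→d4:-→d5:-  best=H0
  ? 209.226.50.198  path d0:H0→d1:-→d2:-→d3:-→d4:-→d5:-→d6:-→d7:-→d8:-→d9:-→d10:-→d11:-→d12:-→d13:-→d14:-→d15:-→d16:-→d17:-→d18:-→d19:-→d20:-→d21:H3→d22:-→d23:-→d24:-→d25:H5→d26:-→d27:-→d28:-→d29:-→d30:-→d31:H4  best=H4
  add 15.0.0.0/8 -> H1 at depth 8
  add 209.224.0.0/12 -> H4 at depth 12
  - 209.226.50.198/31 clear@31
  add 15.16.0.0/12 -> H5 at depth 12
  add 209.224.0.0/12 -> H2 at depth 12
  add 209.226.50.0/24 -> H5 at depth 24
  ? 179.192.246.254  path d0:H0→d1:-→d2:-→d3:-→d4:-→d5:-→d6:-→d7:-→d8:-→d9:-→d10:-→d11:H2→d12:-  best=H2
  - 15.16.0.0/12 clear@12

== LOOKUPS ==
["no-route","H4","H4","H4","H6","H4","H4","H0","H4","H0","H4","H2"]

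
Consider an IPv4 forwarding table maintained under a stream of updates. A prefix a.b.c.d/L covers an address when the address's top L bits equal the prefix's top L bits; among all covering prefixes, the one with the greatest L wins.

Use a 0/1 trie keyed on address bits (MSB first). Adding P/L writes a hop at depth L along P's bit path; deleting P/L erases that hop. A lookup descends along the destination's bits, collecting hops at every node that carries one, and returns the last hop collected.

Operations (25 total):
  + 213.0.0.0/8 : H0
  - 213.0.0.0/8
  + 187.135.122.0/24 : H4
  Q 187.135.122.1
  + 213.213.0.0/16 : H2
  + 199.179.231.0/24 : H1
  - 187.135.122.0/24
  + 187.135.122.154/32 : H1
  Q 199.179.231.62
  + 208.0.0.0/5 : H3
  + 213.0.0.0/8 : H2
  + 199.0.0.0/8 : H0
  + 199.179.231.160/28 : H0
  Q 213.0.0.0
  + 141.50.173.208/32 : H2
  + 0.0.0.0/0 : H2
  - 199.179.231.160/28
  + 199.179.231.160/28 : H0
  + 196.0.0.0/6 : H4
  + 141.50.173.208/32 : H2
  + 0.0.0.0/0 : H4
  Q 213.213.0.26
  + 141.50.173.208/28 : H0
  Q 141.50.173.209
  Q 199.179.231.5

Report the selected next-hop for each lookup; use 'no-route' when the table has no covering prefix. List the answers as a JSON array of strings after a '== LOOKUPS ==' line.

Trace:
  + 213.0.0.0/8 (H0) depth=8
  del 213.0.0.0/8 (clear depth 8)
  + 187.135.122.0/24 (H4) depth=24
  ? 187.135.122.1  path d0:-→d1:-→d2:-→d3:-→d4:-→d5:-→d6:-→d7:-→d8:-→d9:-→d10:-→d11:-→d12:-→d13:-→d14:-→d15:-→d16:-→d17:-→d18:-→d19:-→d20:-→d21:-→d22:-→d23:-→d24:H4  best=H4
  + 213.213.0.0/16 (H2) depth=16
  + 199.179.231.0/24 (H1) depth=24
  del 187.135.122.0/24 (clear depth 24)
  + 187.135.122.154/32 (H1) depth=32
  ? 199.179.231.62  path d0:-→d1:-→d2:-→d3:-→d4:-→d5:-→d6:-→d7:-→d8:-→d9:-→d10:-→d11:-→d12:-→d13:-→d14:-→d15:-→d16:-→d17:-→d18:-→d19:-→d20:-→d21:-→d22:-→d23:-→d24:H1  best=H1
  + 208.0.0.0/5 (H3) depth=5
  + 213.0.0.0/8 (H2) depth=8
  + 199.0.0.0/8 (H0) depth=8
  + 199.179.231.160/28 (H0) depth=28
  ? 213.0.0.0  path d0:-→d1:-→d2:-→d3:-→d4:-→d5:H3→d6:-→d7:-→d8:H2  best=H2
  + 141.50.173.208/32 (H2) depth=32
  + 0.0.0.0/0 (H2) depth=0
  del 199.179.231.160/28 (clear depth 28)
  + 199.179.231.160/28 (H0) depth=28
  + 196.0.0.0/6 (H4) depth=6
  + 141.50.173.208/32 (H2) depth=32
  + 0.0.0.0/0 (H4) depth=0
  ? 213.213.0.26  path d0:H4→d1:-→d2:-→d3:-→d4:-→d5:H3→d6:-→d7:-→d8:H2→d9:-→d10:-→d11:-→d12:-→d13:-→d14:-→d15:-→d16:H2  best=H2
  + 141.50.173.208/28 (H0) depth=28
  ? 141.50.173.209  path d0:H4→d1:-→d2:-→d3:-→d4:-→d5:-→d6:-→d7:-→d8:-→d9:-→d10:-→d11:-→d12:-→d13:-→d14:-→d15:-→d16:-→d17:-→d18:-→d19:-→d20:-→d21:-→d22:-→d23:-→d24:-→d25:-→d26:-→d27:-→d28:H0→d29:-→d30:-→d31:-  best=H0
  ? 199.179.231.5  path d0:H4→d1:-→d2:-→d3:-→d4:-→d5:-→d6:H4→d7:-→d8:H0→d9:-→d10:-→d11:-→d12:-→d13:-→d14:-→d15:-→d16:-→d17:-→d18:-→d19:-→d20:-→d21:-→d22:-→d23:-→d24:H1  best=H1

== LOOKUPS ==
["H4","H1","H2","H2","H0","H1"]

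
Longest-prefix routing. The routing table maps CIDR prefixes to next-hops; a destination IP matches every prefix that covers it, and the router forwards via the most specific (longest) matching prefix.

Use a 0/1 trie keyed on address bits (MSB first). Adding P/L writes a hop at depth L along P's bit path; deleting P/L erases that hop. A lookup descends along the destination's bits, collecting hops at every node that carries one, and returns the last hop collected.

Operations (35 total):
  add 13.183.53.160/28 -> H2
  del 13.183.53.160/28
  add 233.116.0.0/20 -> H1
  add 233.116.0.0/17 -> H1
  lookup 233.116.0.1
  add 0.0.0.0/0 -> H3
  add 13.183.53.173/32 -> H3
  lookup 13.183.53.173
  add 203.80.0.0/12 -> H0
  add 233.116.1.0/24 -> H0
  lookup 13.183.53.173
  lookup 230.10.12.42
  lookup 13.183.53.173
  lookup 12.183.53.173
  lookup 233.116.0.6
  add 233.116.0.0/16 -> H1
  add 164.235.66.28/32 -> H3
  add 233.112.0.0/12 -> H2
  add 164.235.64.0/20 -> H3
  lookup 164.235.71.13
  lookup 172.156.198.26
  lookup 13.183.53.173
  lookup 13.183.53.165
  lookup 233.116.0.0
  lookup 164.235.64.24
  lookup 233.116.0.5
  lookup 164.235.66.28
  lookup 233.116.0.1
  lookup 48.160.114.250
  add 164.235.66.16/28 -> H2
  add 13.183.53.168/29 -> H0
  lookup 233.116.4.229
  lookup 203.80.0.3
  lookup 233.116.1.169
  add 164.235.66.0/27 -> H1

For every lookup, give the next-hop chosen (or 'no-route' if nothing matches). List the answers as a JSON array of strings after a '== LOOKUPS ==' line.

Process each operation:
  + 13.183.53.160/28 (H2) depth=28
  - 13.183.53.160/28 clear@28
  + 233.116.0.0/20 (H1) depth=20
  + 233.116.0.0/17 (H1) depth=17
  lookup 233.116.0.1: bits 11101001011101000000 walk d0:-→d1:-→d2:-→d3:-→d4:-→d5:-→d6:-→d7:-→d8:-→d9:-→d10:-→d11:-→d12:-→d13:-→d14:-→d15:-→d16:-→d17:H1→d18:-→d19:-→d20:H1 -> H1
  + 0.0.0.0/0 (H3) depth=0
  + 13.183.53.173/32 (H3) depth=32
  lookup 13.183.53.173: bits 00001101101101110011010110101101 walk d0:H3→d1:-→d2:-→d3:-→d4:-→d5:-→d6:-→d7:-→d8:-→d9:-→d10:-→d11:-→d12:-→d13:-→d14:-→d15:-→d16:-→d17:-→d18:-→d19:-→d20:-→d21:-→d22:-→d23:-→d24:-→d25:-→d26:-→d27:-→d28:-→d29:-→d30:-→d31:-→d32:H3 -> H3
  + 203.80.0.0/12 (H0) depth=12
  + 233.116.1.0/24 (H0) depth=24
  lookup 13.183.53.173: bits 00001101101101110011010110101101 walk d0:H3→d1:-→d2:-→d3:-→d4:-→d5:-→d6:-→d7:-→d8:-→d9:-→d10:-→d11:-→d12:-→d13:-→d14:-→d15:-→d16:-→d17:-→d18:-→d19:-→d20:-→d21:-→d22:-→d23:-→d24:-→d25:-→d26:-→d27:-→d28:-→d29:-→d30:-→d31:-→d32:H3 -> H3
  lookup 230.10.12.42: bits 1110 walk d0:H3→d1:-→d2:-→d3:-→d4:- -> H3
  lookup 13.183.53.173: bits 00001101101101110011010110101101 walk d0:H3→d1:-→d2:-→d3:-→d4:-→d5:-→d6:-→d7:-→d8:-→d9:-→d10:-→d11:-→d12:-→d13:-→d14:-→d15:-→d16:-→d17:-→d18:-→d19:-→d20:-→d21:-→d22:-→d23:-→d24:-→d25:-→d26:-→d27:-→d28:-→d29:-→d30:-→d31:-→d32:H3 -> H3
  lookup 12.183.53.173: bits 0000110 walk d0:H3→d1:-→d2:-→d3:-→d4:-→d5:-→d6:-→d7:- -> H3
  lookup 233.116.0.6: bits 11101001011101000000000 walk d0:H3→d1:-→d2:-→d3:-→d4:-→d5:-→d6:-→d7:-→d8:-→d9:-→d10:-→d11:-→d12:-→d13:-→d14:-→d15:-→d16:-→d17:H1→d18:-→d19:-→d20:H1→d21:-→d22:-→d23:- -> H1
  + 233.116.0.0/16 (H1) depth=16
  + 164.235.66.28/32 (H3) depth=32
  + 233.112.0.0/12 (H2) depth=12
  + 164.235.64.0/20 (H3) depth=20
  lookup 164.235.71.13: bits 101001001110101101000 walk d0:H3→d1:-→d2:-→d3:-→d4:-→d5:-→d6:-→d7:-→d8:-→d9:-→d10:-→d11:-→d12:-→d13:-→d14:-→d15:-→d16:-→d17:-→d18:-→d19:-→d20:H3→d21:- -> H3
  lookup 172.156.198.26: bits 1010 walk d0:H3→d1:-→d2:-→d3:-→d4:- -> H3
  lookup 13.183.53.173: bits 00001101101101110011010110101101 walk d0:H3→d1:-→d2:-→d3:-→d4:-→d5:-→d6:-→d7:-→d8:-→d9:-→d10:-→d11:-→d12:-→d13:-→d14:-→d15:-→d16:-→d17:-→d18:-→d19:-→d20:-→d21:-→d22:-→d23:-→d24:-→d25:-→d26:-→d27:-→d28:-→d29:-→d30:-→d31:-→d32:H3 -> H3
  lookup 13.183.53.165: bits 0000110110110111001101011010 walk d0:H3→d1:-→d2:-→d3:-→d4:-→d5:-→d6:-→d7:-→d8:-→d9:-→d10:-→d11:-→d12:-→d13:-→d14:-→d15:-→d16:-→d17:-→d18:-→d19:-→d20:-→d21:-→d22:-→d23:-→d24:-→d25:-→d26:-→d27:-→d28:- -> H3
  lookup 233.116.0.0: bits 11101001011101000000000 walk d0:H3→d1:-→d2:-→d3:-→d4:-→d5:-→d6:-→d7:-→d8:-→d9:-→d10:-→d11:-→d12:H2→d13:-→d14:-→d15:-→d16:H1→d17:H1→d18:-→d19:-→d20:H1→d21:-→d22:-→d23:- -> H1
  lookup 164.235.64.24: bits 1010010011101011010000 walk d0:H3→d1:-→d2:-→d3:-→d4:-→d5:-→d6:-→d7:-→d8:-→d9:-→d10:-→d11:-→d12:-→d13:-→d14:-→d15:-→d16:-→d17:-→d18:-→d19:-→d20:H3→d21:-→d22:- -> H3
  lookup 233.116.0.5: bits 11101001011101000000000 walk d0:H3→d1:-→d2:-→d3:-→d4:-→d5:-→d6:-→d7:-→d8:-→d9:-→d10:-→d11:-→d12:H2→d13:-→d14:-→d15:-→d16:H1→d17:H1→d18:-→d19:-→d20:H1→d21:-→d22:-→d23:- -> H1
  lookup 164.235.66.28: bits 10100100111010110100001000011100 walk d0:H3→d1:-→d2:-→d3:-→d4:-→d5:-→d6:-→d7:-→d8:-→d9:-→d10:-→d11:-→d12:-→d13:-→d14:-→d15:-→d16:-→d17:-→d18:-→d19:-→d20:H3→d21:-→d22:-→d23:-→d24:-→d25:-→d26:-→d27:-→d28:-→d29:-→d30:-→d31:-→d32:H3 -> H3
  lookup 233.116.0.1: bits 11101001011101000000000 walk d0:H3→d1:-→d2:-→d3:-→d4:-→d5:-→d6:-→d7:-→d8:-→d9:-→d10:-→d11:-→d12:H2→d13:-→d14:-→d15:-→d16:H1→d17:H1→d18:-→d19:-→d20:H1→d21:-→d22:-→d23:- -> H1
  lookup 48.160.114.250: bits 00 walk d0:H3→d1:-→d2:- -> H3
  + 164.235.66.16/28 (H2) depth=28
  + 13.183.53.168/29 (H0) depth=29
  lookup 233.116.4.229: bits 111010010111010000000 walk d0:H3→d1:-→d2:-→d3:-→d4:-→d5:-→d6:-→d7:-→d8:-→d9:-→d10:-→d11:-→d12:H2→d13:-→d14:-→d15:-→d16:H1→d17:H1→d18:-→d19:-→d20:H1→d21:- -> H1
  lookup 203.80.0.3: bits 110010110101 walk d0:H3→d1:-→d2:-→d3:-→d4:-→d5:-→d6:-→d7:-→d8:-→d9:-→d10:-→d11:-→d12:H0 -> H0
  lookup 233.116.1.169: bits 111010010111010000000001 walk d0:H3→d1:-→d2:-→d3:-→d4:-→d5:-→d6:-→d7:-→d8:-→d9:-→d10:-→d11:-→d12:H2→d13:-→d14:-→d15:-→d16:H1→d17:H1→d18:-→d19:-→d20:H1→d21:-→d22:-→d23:-→d24:H0 -> H0
  + 164.235.66.0/27 (H1) depth=27

== LOOKUPS ==
["H1","H3","H3","H3","H3","H3","H1","H3","H3","H3","H3","H1","H3","H1","H3","H1","H3","H1","H0","H0"]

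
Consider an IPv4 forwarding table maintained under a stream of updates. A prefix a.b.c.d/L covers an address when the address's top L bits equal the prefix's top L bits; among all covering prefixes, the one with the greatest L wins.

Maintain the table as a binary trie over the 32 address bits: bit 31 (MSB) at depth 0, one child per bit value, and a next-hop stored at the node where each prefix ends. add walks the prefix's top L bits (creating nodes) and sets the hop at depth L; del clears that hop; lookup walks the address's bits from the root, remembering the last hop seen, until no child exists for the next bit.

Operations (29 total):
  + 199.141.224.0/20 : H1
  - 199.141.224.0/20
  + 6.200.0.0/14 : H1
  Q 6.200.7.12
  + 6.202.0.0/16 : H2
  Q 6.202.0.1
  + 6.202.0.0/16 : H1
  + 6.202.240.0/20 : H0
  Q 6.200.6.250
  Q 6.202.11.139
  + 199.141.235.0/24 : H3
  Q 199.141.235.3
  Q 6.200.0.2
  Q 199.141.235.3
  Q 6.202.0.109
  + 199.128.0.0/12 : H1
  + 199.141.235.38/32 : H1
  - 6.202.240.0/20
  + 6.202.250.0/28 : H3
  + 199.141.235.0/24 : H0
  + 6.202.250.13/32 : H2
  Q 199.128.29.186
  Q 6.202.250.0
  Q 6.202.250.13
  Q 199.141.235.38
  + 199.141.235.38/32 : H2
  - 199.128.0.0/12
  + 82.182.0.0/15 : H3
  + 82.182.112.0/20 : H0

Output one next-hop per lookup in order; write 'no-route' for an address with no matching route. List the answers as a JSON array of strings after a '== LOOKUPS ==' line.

Process each operation:
  + 199.141.224.0/20 (H1) depth=20
  del 199.141.224.0/20 (clear depth 20)
  + 6.200.0.0/14 (H1) depth=14
  ? 6.200.7.12  path d0:-→d1:-→d2:-→d3:-→d4:-→d5:-→d6:-→d7:-→d8:-→d9:-→d10:-→d11:-→d12:-→d13:-→d14:H1  best=H1
  + 6.202.0.0/16 (H2) depth=16
  ? 6.202.0.1  path d0:-→d1:-→d2:-→d3:-→d4:-→d5:-→d6:-→d7:-→d8:-→d9:-→d10:-→d11:-→d12:-→d13:-→d14:H1→d15:-→d16:H2  best=H2
  + 6.202.0.0/16 (H1) depth=16
  + 6.202.240.0/20 (H0) depth=20
  ? 6.200.6.250  path d0:-→d1:-→d2:-→d3:-→d4:-→d5:-→d6:-→d7:-→d8:-→d9:-→d10:-→d11:-→d12:-→d13:-→d14:H1  best=H1
  ? 6.202.11.139  path d0:-→d1:-→d2:-→d3:-→d4:-→d5:-→d6:-→d7:-→d8:-→d9:-→d10:-→d11:-→d12:-→d13:-→d14:H1→d15:-→d16:H1  best=H1
  + 199.141.235.0/24 (H3) depth=24
  ? 199.141.235.3  path d0:-→d1:-→d2:-→d3:-→d4:-→d5:-→d6:-→d7:-→d8:-→d9:-→d10:-→d11:-→d12:-→d13:-→d14:-→d15:-→d16:-→d17:-→d18:-→d19:-→d20:-→d21:-→d22:-→d23:-→d24:H3  best=H3
  ? 6.200.0.2  path d0:-→d1:-→d2:-→d3:-→d4:-→d5:-→d6:-→d7:-→d8:-→d9:-→d10:-→d11:-→d12:-→d13:-→d14:H1  best=H1
  ? 199.141.235.3  path d0:-→d1:-→d2:-→d3:-→d4:-→d5:-→d6:-→d7:-→d8:-→d9:-→d10:-→d11:-→d12:-→d13:-→d14:-→d15:-→d16:-→d17:-→d18:-→d19:-→d20:-→d21:-→d22:-→d23:-→d24:H3  best=H3
  ? 6.202.0.109  path d0:-→d1:-→d2:-→d3:-→d4:-→d5:-→d6:-→d7:-→d8:-→d9:-→d10:-→d11:-→d12:-→d13:-→d14:H1→d15:-→d16:H1  best=H1
  + 199.128.0.0/12 (H1) depth=12
  + 199.141.235.38/32 (H1) depth=32
  del 6.202.240.0/20 (clear depth 20)
  + 6.202.250.0/28 (H3) depth=28
  + 199.141.235.0/24 (H0) depth=24
  + 6.202.250.13/32 (H2) depth=32
  ? 199.128.29.186  path d0:-→d1:-→d2:-→d3:-→d4:-→d5:-→d6:-→d7:-→d8:-→d9:-→d10:-→d11:-→d12:H1  best=H1
  ? 6.202.250.0  path d0:-→d1:-→d2:-→d3:-→d4:-→d5:-→d6:-→d7:-→d8:-→d9:-→d10:-→d11:-→d12:-→d13:-→d14:H1→d15:-→d16:H1→d17:-→d18:-→d19:-→d20:-→d21:-→d22:-→d23:-→d24:-→d25:-→d26:-→d27:-→d28:H3  best=H3
  ? 6.202.250.13  path d0:-→d1:-→d2:-→d3:-→d4:-→d5:-→d6:-→d7:-→d8:-→d9:-→d10:-→d11:-→d12:-→d13:-→d14:H1→d15:-→d16:H1→d17:-→d18:-→d19:-→d20:-→d21:-→d22:-→d23:-→d24:-→d25:-→d26:-→d27:-→d28:H3→d29:-→d30:-→d31:-→d32:H2  best=H2
  ? 199.141.235.38  path d0:-→d1:-→d2:-→d3:-→d4:-→d5:-→d6:-→d7:-→d8:-→d9:-→d10:-→d11:-→d12:H1→d13:-→d14:-→d15:-→d16:-→d17:-→d18:-→d19:-→d20:-→d21:-→d22:-→d23:-→d24:H0→d25:-→d26:-→d27:-→d28:-→d29:-→d30:-→d31:-→d32:H1  best=H1
  + 199.141.235.38/32 (H2) depth=32
  del 199.128.0.0/12 (clear depth 12)
  + 82.182.0.0/15 (H3) depth=15
  + 82.182.112.0/20 (H0) depth=20

== LOOKUPS ==
["H1","H2","H1","H1","H3","H1","H3","H1","H1","H3","H2","H1"]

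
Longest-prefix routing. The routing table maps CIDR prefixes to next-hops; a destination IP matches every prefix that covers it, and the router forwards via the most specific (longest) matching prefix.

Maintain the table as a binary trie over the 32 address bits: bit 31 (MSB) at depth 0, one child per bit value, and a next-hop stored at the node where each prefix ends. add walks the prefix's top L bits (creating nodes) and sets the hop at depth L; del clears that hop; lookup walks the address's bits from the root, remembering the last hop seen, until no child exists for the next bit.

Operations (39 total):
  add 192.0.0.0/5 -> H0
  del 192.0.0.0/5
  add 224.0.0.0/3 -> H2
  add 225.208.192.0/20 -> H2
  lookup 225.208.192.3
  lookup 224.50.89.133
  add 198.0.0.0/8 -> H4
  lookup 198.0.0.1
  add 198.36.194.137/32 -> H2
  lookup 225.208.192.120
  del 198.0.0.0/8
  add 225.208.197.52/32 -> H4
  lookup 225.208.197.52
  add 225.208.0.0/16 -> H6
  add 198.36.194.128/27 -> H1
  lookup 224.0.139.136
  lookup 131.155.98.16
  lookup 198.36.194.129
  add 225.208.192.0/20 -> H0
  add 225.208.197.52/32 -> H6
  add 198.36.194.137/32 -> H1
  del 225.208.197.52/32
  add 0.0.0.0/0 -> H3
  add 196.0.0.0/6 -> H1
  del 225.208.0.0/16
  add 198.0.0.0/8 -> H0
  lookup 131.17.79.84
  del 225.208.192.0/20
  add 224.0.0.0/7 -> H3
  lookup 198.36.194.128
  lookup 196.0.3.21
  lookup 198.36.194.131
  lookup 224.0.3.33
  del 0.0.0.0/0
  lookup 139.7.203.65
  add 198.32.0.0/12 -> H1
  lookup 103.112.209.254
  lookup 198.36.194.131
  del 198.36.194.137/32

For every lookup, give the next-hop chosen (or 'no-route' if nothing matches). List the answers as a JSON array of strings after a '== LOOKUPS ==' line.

Trace:
  + 192.0.0.0/5 (H0) depth=5
  del 192.0.0.0/5 (clear depth 5)
  + 224.0.0.0/3 (H2) depth=3
  + 225.208.192.0/20 (H2) depth=20
  ? 225.208.192.3  path d0:-→d1:-→d2:-→d3:H2→d4:-→d5:-→d6:-→d7:-→d8:-→d9:-→d10:-→d11:-→d12:-→d13:-→d14:-→d15:-→d16:-→d17:-→d18:-→d19:-→d20:H2  best=H2
  ? 224.50.89.133  path d0:-→d1:-→d2:-→d3:H2→d4:-→d5:-→d6:-→d7:-  best=H2
  + 198.0.0.0/8 (H4) depth=8
  ? 198.0.0.1  path d0:-→d1:-→d2:-→d3:-→d4:-→d5:-→d6:-→d7:-→d8:H4  best=H4
  + 198.36.194.137/32 (H2) depth=32
  ? 225.208.192.120  path d0:-→d1:-→d2:-→d3:H2→d4:-→d5:-→d6:-→d7:-→d8:-→d9:-→d10:-→d11:-→d12:-→d13:-→d14:-→d15:-→d16:-→d17:-→d18:-→d19:-→d20:H2  best=H2
  del 198.0.0.0/8 (clear depth 8)
  + 225.208.197.52/32 (H4) depth=32
  ? 225.208.197.52  path d0:-→d1:-→d2:-→d3:H2→d4:-→d5:-→d6:-→d7:-→d8:-→d9:-→d10:-→d11:-→d12:-→d13:-→d14:-→d15:-→d16:-→d17:-→d18:-→d19:-→d20:H2→d21:-→d22:-→d23:-→d24:-→d25:-→d26:-→d27:-→d28:-→d29:-→d30:-→d31:-→d32:H4  best=H4
  + 225.208.0.0/16 (H6) depth=16
  + 198.36.194.128/27 (H1) depth=27
  ? 224.0.139.136  path d0:-→d1:-→d2:-→d3:H2→d4:-→d5:-→d6:-→d7:-  best=H2
  ? 131.155.98.16  path d0:-→d1:-  best=no-route
  ? 198.36.194.129  path d0:-→d1:-→d2:-→d3:-→d4:-→d5:-→d6:-→d7:-→d8:-→d9:-→d10:-→d11:-→d12:-→d13:-→d14:-→d15:-→d16:-→d17:-→d18:-→d19:-→d20:-→d21:-→d22:-→d23:-→d24:-→d25:-→d26:-→d27:H1→d28:-  best=H1
  + 225.208.192.0/20 (H0) depth=20
  + 225.208.197.52/32 (H6) depth=32
  + 198.36.194.137/32 (H1) depth=32
  del 225.208.197.52/32 (clear depth 32)
  + 0.0.0.0/0 (H3) depth=0
  + 196.0.0.0/6 (H1) depth=6
  del 225.208.0.0/16 (clear depth 16)
  + 198.0.0.0/8 (H0) depth=8
  ? 131.17.79.84  path d0:H3→d1:-  best=H3
  del 225.208.192.0/20 (clear depth 20)
  + 224.0.0.0/7 (H3) depth=7
  ? 198.36.194.128  path d0:H3→d1:-→d2:-→d3:-→d4:-→d5:-→d6:H1→d7:-→d8:H0→d9:-→d10:-→d11:-→d12:-→d13:-→d14:-→d15:-→d16:-→d17:-→d18:-→d19:-→d20:-→d21:-→d22:-→d23:-→d24:-→d25:-→d26:-→d27:H1→d28:-  best=H1
  ? 196.0.3.21  path d0:H3→d1:-→d2:-→d3:-→d4:-→d5:-→d6:H1  best=H1
  ? 198.36.194.131  path d0:H3→d1:-→d2:-→d3:-→d4:-→d5:-→d6:H1→d7:-→d8:H0→d9:-→d10:-→d11:-→d12:-→d13:-→d14:-→d15:-→d16:-→d17:-→d18:-→d19:-→d20:-→d21:-→d22:-→d23:-→d24:-→d25:-→d26:-→d27:H1→d28:-  best=H1
  ? 224.0.3.33  path d0:H3→d1:-→d2:-→d3:H2→d4:-→d5:-→d6:-→d7:H3  best=H3
  del 0.0.0.0/0 (clear depth 0)
  ? 139.7.203.65  path d0:-→d1:-  best=no-route
  + 198.32.0.0/12 (H1) depth=12
  ? 103.112.209.254  path d0:-  best=no-route
  ? 198.36.194.131  path d0:-→d1:-→d2:-→d3:-→d4:-→d5:-→d6:H1→d7:-→d8:H0→d9:-→d10:-→d11:-→d12:H1→d13:-→d14:-→d15:-→d16:-→d17:-→d18:-→d19:-→d20:-→d21:-→d22:-→d23:-→d24:-→d25:-→d26:-→d27:H1→d28:-  best=H1
  del 198.36.194.137/32 (clear depth 32)

== LOOKUPS ==
["H2","H2","H4","H2","H4","H2","no-route","H1","H3","H1","H1","H1","H3","no-route","no-route","H1"]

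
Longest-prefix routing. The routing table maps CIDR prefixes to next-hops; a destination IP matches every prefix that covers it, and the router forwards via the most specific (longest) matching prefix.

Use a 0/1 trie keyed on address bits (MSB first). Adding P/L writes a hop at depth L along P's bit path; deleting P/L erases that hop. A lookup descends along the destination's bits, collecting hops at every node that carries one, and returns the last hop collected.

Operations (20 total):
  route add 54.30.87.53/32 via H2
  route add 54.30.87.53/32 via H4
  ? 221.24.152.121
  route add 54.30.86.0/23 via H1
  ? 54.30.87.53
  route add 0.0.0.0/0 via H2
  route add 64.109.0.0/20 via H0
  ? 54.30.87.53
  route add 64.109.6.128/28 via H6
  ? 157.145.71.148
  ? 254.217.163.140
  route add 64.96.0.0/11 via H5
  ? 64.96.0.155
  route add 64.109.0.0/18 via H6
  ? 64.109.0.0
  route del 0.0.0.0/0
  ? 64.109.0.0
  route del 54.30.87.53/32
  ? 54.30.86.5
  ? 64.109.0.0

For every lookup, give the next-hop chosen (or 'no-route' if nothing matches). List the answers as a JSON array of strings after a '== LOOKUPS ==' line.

Apply in order:
  + 54.30.87.53/32 (H2) depth=32
  + 54.30.87.53/32 (H4) depth=32
  ? 221.24.152.121  path d0:-  best=no-route
  + 54.30.86.0/23 (H1) depth=23
  ? 54.30.87.53  path d0:-→d1:-→d2:-→d3:-→d4:-→d5:-→d6:-→d7:-→d8:-→d9:-→d10:-→d11:-→d12:-→d13:-→d14:-→d15:-→d16:-→d17:-→d18:-→d19:-→d20:-→d21:-→d22:-→d23:H1→d24:-→d25:-→d26:-→d27:-→d28:-→d29:-→d30:-→d31:-→d32:H4  best=H4
  + 0.0.0.0/0 (H2) depth=0
  + 64.109.0.0/20 (H0) depth=20
  ? 54.30.87.53  path d0:H2→d1:-→d2:-→d3:-→d4:-→d5:-→d6:-→d7:-→d8:-→d9:-→d10:-→d11:-→d12:-→d13:-→d14:-→d15:-→d16:-→d17:-→d18:-→d19:-→d20:-→d21:-→d22:-→d23:H1→d24:-→d25:-→d26:-→d27:-→d28:-→d29:-→d30:-→d31:-→d32:H4  best=H4
  + 64.109.6.128/28 (H6) depth=28
  ? 157.145.71.148  path d0:H2  best=H2
  ? 254.217.163.140  path d0:H2  best=H2
  + 64.96.0.0/11 (H5) depth=11
  ? 64.96.0.155  path d0:H2→d1:-→d2:-→d3:-→d4:-→d5:-→d6:-→d7:-→d8:-→d9:-→d10:-→d11:H5→d12:-  best=H5
  + 64.109.0.0/18 (H6) depth=18
  ? 64.109.0.0  path d0:H2→d1:-→d2:-→d3:-→d4:-→d5:-→d6:-→d7:-→d8:-→d9:-→d10:-→d11:H5→d12:-→d13:-→d14:-→d15:-→d16:-→d17:-→d18:H6→d19:-→d20:H0→d21:-  best=H0
  del 0.0.0.0/0 (clear depth 0)
  ? 64.109.0.0  path d0:-→d1:-→d2:-→d3:-→d4:-→d5:-→d6:-→d7:-→d8:-→d9:-→d10:-→d11:H5→d12:-→d13:-→d14:-→d15:-→d16:-→d17:-→d18:H6→d19:-→d20:H0→d21:-  best=H0
  del 54.30.87.53/32 (clear depth 32)
  ? 54.30.86.5  path d0:-→d1:-→d2:-→d3:-→d4:-→d5:-→d6:-→d7:-→d8:-→d9:-→d10:-→d11:-→d12:-→d13:-→d14:-→d15:-→d16:-→d17:-→d18:-→d19:-→d20:-→d21:-→d22:-→d23:H1  best=H1
  ? 64.109.0.0  path d0:-→d1:-→d2:-→d3:-→d4:-→d5:-→d6:-→d7:-→d8:-→d9:-→d10:-→d11:H5→d12:-→d13:-→d14:-→d15:-→d16:-→d17:-→d18:H6→d19:-→d20:H0→d21:-  best=H0

== LOOKUPS ==
["no-route","H4","H4","H2","H2","H5","H0","H0","H1","H0"]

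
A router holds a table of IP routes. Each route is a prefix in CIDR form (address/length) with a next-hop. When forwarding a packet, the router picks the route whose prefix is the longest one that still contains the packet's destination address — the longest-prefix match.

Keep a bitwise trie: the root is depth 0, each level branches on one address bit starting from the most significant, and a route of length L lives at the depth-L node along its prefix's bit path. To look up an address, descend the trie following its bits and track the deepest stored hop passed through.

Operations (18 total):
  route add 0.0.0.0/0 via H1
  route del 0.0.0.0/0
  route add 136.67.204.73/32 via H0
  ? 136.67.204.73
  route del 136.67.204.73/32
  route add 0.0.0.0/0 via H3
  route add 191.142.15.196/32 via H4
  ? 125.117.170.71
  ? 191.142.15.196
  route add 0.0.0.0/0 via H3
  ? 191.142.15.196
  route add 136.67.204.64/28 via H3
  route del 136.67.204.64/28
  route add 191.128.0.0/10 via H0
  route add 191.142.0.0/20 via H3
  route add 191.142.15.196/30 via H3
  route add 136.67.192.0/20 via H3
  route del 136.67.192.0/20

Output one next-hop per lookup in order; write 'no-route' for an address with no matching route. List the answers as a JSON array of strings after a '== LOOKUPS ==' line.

Trace:
  add 0.0.0.0/0 -> H1 at depth 0
  - 0.0.0.0/0 clear@0
  add 136.67.204.73/32 -> H0 at depth 32
  ? 136.67.204.73  path d0:-→d1:-→d2:-→d3:-→d4:-→d5:-→d6:-→d7:-→d8:-→d9:-→d10:-→d11:-→d12:-→d13:-→d14:-→d15:-→d16:-→d17:-→d18:-→d19:-→d20:-→d21:-→d22:-→d23:-→d24:-→d25:-→d26:-→d27:-→d28:-→d29:-→d30:-→d31:-→d32:H0  best=H0
  - 136.67.204.73/32 clear@32
  add 0.0.0.0/0 -> H3 at depth 0
  add 191.142.15.196/32 -> H4 at depth 32
  ? 125.117.170.71  path d0:H3  best=H3
  ? 191.142.15.196  path d0:H3→d1:-→d2:-→d3:-→d4:-→d5:-→d6:-→d7:-→d8:-→d9:-→d10:-→d11:-→d12:-→d13:-→d14:-→d15:-→d16:-→d17:-→d18:-→d19:-→d20:-→d21:-→d22:-→d23:-→d24:-→d25:-→d26:-→d27:-→d28:-→d29:-→d30:-→d31:-→d32:H4  best=H4
  add 0.0.0.0/0 -> H3 at depth 0
  ? 191.142.15.196  path d0:H3→d1:-→d2:-→d3:-→d4:-→d5:-→d6:-→d7:-→d8:-→d9:-→d10:-→d11:-→d12:-→d13:-→d14:-→d15:-→d16:-→d17:-→d18:-→d19:-→d20:-→d21:-→d22:-→d23:-→d24:-→d25:-→d26:-→d27:-→d28:-→d29:-→d30:-→d31:-→d32:H4  best=H4
  add 136.67.204.64/28 -> H3 at depth 28
  - 136.67.204.64/28 clear@28
  add 191.128.0.0/10 -> H0 at depth 10
  add 191.142.0.0/20 -> H3 at depth 20
  add 191.142.15.196/30 -> H3 at depth 30
  add 136.67.192.0/20 -> H3 at depth 20
  - 136.67.192.0/20 clear@20

== LOOKUPS ==
["H0","H3","H4","H4"]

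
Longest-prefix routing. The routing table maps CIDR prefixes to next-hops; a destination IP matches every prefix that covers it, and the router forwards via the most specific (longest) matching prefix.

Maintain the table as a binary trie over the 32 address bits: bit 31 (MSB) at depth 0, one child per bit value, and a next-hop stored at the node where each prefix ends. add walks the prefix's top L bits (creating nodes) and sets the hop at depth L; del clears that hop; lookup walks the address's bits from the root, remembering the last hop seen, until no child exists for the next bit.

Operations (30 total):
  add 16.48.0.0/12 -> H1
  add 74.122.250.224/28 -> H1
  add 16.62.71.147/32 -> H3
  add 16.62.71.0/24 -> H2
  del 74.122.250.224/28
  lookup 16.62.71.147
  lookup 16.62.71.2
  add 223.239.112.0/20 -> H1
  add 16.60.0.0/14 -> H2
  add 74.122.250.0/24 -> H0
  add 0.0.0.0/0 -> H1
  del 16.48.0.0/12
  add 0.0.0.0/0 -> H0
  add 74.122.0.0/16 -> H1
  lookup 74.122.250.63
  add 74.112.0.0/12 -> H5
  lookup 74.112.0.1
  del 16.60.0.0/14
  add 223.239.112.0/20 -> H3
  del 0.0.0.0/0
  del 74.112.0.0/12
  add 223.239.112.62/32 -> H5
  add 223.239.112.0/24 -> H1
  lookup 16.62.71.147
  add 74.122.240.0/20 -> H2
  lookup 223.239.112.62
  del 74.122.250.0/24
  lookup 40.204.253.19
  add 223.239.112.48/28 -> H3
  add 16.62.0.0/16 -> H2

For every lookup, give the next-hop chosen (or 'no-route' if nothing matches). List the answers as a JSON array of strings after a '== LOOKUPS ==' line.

Trace:
  add 16.48.0.0/12 -> H1 at depth 12
  add 74.122.250.224/28 -> H1 at depth 28
  add 16.62.71.147/32 -> H3 at depth 32
  add 16.62.71.0/24 -> H2 at depth 24
  - 74.122.250.224/28 clear@28
  ? 16.62.71.147  path d0:-→d1:-→d2:-→d3:-→d4:-→d5:-→d6:-→d7:-→d8:-→d9:-→d10:-→d11:-→d12:H1→d13:-→d14:-→d15:-→d16:-→d17:-→d18:-→d19:-→d20:-→d21:-→d22:-→d23:-→d24:H2→d25:-→d26:-→d27:-→d28:-→d29:-→d30:-→d31:-→d32:H3  best=H3
  ? 16.62.71.2  path d0:-→d1:-→d2:-→d3:-→d4:-→d5:-→d6:-→d7:-→d8:-→d9:-→d10:-→d11:-→d12:H1→d13:-→d14:-→d15:-→d16:-→d17:-→d18:-→d19:-→d20:-→d21:-→d22:-→d23:-→d24:H2  best=H2
  add 223.239.112.0/20 -> H1 at depth 20
  add 16.60.0.0/14 -> H2 at depth 14
  add 74.122.250.0/24 -> H0 at depth 24
  add 0.0.0.0/0 -> H1 at depth 0
  - 16.48.0.0/12 clear@12
  add 0.0.0.0/0 -> H0 at depth 0
  add 74.122.0.0/16 -> H1 at depth 16
  ? 74.122.250.63  path d0:H0→d1:-→d2:-→d3:-→d4:-→d5:-→d6:-→d7:-→d8:-→d9:-→d10:-→d11:-→d12:-→d13:-→d14:-→d15:-→d16:H1→d17:-→d18:-→d19:-→d20:-→d21:-→d22:-→d23:-→d24:H0  best=H0
  add 74.112.0.0/12 -> H5 at depth 12
  ? 74.112.0.1  path d0:H0→d1:-→d2:-→d3:-→d4:-→d5:-→d6:-→d7:-→d8:-→d9:-→d10:-→d11:-→d12:H5  best=H5
  - 16.60.0.0/14 clear@14
  add 223.239.112.0/20 -> H3 at depth 20
  - 0.0.0.0/0 clear@0
  - 74.112.0.0/12 clear@12
  add 223.239.112.62/32 -> H5 at depth 32
  add 223.239.112.0/24 -> H1 at depth 24
  ? 16.62.71.147  path d0:-→d1:-→d2:-→d3:-→d4:-→d5:-→d6:-→d7:-→d8:-→d9:-→d10:-→d11:-→d12:-→d13:-→d14:-→d15:-→d16:-→d17:-→d18:-→d19:-→d20:-→d21:-→d22:-→d23:-→d24:H2→d25:-→d26:-→d27:-→d28:-→d29:-→d30:-→d31:-→d32:H3  best=H3
  add 74.122.240.0/20 -> H2 at depth 20
  ? 223.239.112.62  path d0:-→d1:-→d2:-→d3:-→d4:-→d5:-→d6:-→d7:-→d8:-→d9:-→d10:-→d11:-→d12:-→d13:-→d14:-→d15:-→d16:-→d17:-→d18:-→d19:-→d20:H3→d21:-→d22:-→d23:-→d24:H1→d25:-→d26:-→d27:-→d28:-→d29:-→d30:-→d31:-→d32:H5  best=H5
  - 74.122.250.0/24 clear@24
  ? 40.204.253.19  path d0:-→d1:-→d2:-  best=no-route
  add 223.239.112.48/28 -> H3 at depth 28
  add 16.62.0.0/16 -> H2 at depth 16

== LOOKUPS ==
["H3","H2","H0","H5","H3","H5","no-route"]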